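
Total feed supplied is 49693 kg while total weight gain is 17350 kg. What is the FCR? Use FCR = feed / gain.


FCR = feed consumed / weight gained
FCR = 49693 kg / 17350 kg = 2.86415

2.86415


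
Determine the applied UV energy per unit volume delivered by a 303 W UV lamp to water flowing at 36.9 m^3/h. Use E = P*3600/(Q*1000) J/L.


Energy delivered per hour = 303 W * 3600 s = 1090800 J/h
Volume treated per hour = 36.9 m^3/h * 1000 = 36900 L/h
dose = 1090800 / 36900 = 29.561 J/L

29.561 J/L


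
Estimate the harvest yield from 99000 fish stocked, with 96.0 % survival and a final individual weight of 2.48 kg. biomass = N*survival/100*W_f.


Survivors = 99000 * 96.0/100 = 95040 fish
Harvest biomass = survivors * W_f = 95040 * 2.48 = 235699.2 kg

235699.2 kg


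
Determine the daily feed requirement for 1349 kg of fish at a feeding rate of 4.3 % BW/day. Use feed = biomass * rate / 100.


Feeding rate fraction = 4.3% / 100 = 0.043
Daily feed = 1349 kg * 0.043 = 58.007 kg/day

58.007 kg/day


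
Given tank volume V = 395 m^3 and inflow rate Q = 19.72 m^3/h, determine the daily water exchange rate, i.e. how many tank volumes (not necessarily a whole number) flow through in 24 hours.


Daily flow volume = 19.72 m^3/h * 24 h = 473.28 m^3/day
Exchanges = daily flow / tank volume = 473.28 / 395 = 1.19818 exchanges/day

1.19818 exchanges/day


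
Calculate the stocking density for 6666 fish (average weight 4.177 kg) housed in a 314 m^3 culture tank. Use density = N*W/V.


Total biomass = 6666 fish * 4.177 kg = 27843.882 kg
Density = total biomass / volume = 27843.882 / 314 = 88.6748 kg/m^3

88.6748 kg/m^3


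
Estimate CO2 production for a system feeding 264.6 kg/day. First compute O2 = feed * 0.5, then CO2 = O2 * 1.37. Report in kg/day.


O2 = 264.6 * 0.5 = 132.3
CO2 = 132.3 * 1.37 = 181.251

181.251 kg/day


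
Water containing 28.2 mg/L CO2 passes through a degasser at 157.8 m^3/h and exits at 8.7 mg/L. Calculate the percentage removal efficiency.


CO2_out / CO2_in = 8.7 / 28.2 = 0.30851064
Fraction remaining = 0.30851064
efficiency = (1 - 0.30851064) * 100 = 69.1489 %

69.1489 %


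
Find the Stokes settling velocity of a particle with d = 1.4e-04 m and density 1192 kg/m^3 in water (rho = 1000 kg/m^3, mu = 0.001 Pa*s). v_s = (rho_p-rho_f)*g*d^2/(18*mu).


Density difference: rho_p - rho_f = 1192 - 1000 = 192 kg/m^3
d^2 = (1.4e-04)^2 = 1.96e-08 m^2
Numerator = (rho_p - rho_f) * g * d^2 = 192 * 9.81 * 1.96e-08 = 3.6916992e-05
Denominator = 18 * mu = 18 * 0.001 = 0.018
v_s = 3.6916992e-05 / 0.018 = 0.00205094 m/s
Check: Re = rho_f * v_s * d / mu = 1000 * 0.00205094 * 1.4e-04 / 0.001 = 0.287 < 1, so Stokes' law applies.

0.00205094 m/s


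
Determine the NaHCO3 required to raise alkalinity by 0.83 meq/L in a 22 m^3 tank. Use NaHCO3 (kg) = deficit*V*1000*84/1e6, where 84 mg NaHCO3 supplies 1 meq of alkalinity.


Tank volume in L = 22 m^3 * 1000 = 22000 L
Total meq required = 0.83 meq/L * 22000 L = 18260 meq
NaHCO3 mass = 18260 meq * 84 mg/meq / 1e6 = 1.53384 kg

1.53384 kg


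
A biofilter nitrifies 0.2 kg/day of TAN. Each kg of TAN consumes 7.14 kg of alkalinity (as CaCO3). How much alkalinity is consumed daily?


Alkalinity factor: 7.14 kg CaCO3 consumed per kg TAN nitrified
alk = 0.2 kg TAN * 7.14 = 1.428 kg CaCO3/day

1.428 kg CaCO3/day


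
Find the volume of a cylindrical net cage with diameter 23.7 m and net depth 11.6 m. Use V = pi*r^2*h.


r = d/2 = 23.7/2 = 11.85 m
Base area = pi*r^2 = pi*11.85^2 = 441.15029 m^2
Volume = 441.15029 * 11.6 = 5117.34 m^3

5117.34 m^3


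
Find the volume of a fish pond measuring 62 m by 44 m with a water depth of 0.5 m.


Base area = L * W = 62 * 44 = 2728 m^2
Volume = area * depth = 2728 * 0.5 = 1364 m^3

1364 m^3


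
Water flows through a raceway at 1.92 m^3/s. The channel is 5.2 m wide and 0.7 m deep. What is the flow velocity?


Cross-sectional area = W * d = 5.2 * 0.7 = 3.64 m^2
Velocity = Q / A = 1.92 / 3.64 = 0.527473 m/s

0.527473 m/s


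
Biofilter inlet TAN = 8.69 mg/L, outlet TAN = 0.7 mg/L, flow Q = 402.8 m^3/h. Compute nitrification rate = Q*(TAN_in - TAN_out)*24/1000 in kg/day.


Concentration drop: TAN_in - TAN_out = 8.69 - 0.7 = 7.99 mg/L
Hourly TAN removed = Q * dTAN = 402.8 m^3/h * 7.99 mg/L = 3218.372 g/h  (m^3/h * mg/L = g/h)
Daily TAN removed = 3218.372 * 24 = 77240.928 g/day
Convert to kg/day: 77240.928 / 1000 = 77.240928 kg/day

77.240928 kg/day


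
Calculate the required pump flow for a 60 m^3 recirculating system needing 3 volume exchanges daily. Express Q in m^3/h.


Daily recirculation volume = 60 m^3 * 3 = 180 m^3/day
Flow rate Q = daily volume / 24 h = 180 / 24 = 7.5 m^3/h

7.5 m^3/h


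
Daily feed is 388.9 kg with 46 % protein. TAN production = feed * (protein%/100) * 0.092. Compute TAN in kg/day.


Protein in feed = 388.9 * 46/100 = 178.894 kg/day
TAN = protein * 0.092 = 178.894 * 0.092 = 16.458248 kg/day

16.458248 kg/day


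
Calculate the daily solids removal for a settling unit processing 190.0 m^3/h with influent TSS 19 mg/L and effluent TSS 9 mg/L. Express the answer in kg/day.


Concentration drop: TSS_in - TSS_out = 19 - 9 = 10 mg/L
Hourly solids removed = Q * dTSS = 190.0 m^3/h * 10 mg/L = 1900 g/h  (m^3/h * mg/L = g/h)
Daily solids removed = 1900 * 24 = 45600 g/day
Convert g to kg: 45600 / 1000 = 45.6 kg/day

45.6 kg/day


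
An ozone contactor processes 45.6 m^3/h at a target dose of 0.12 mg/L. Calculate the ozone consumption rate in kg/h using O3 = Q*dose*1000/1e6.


O3 demand (mg/h) = Q * dose * 1000 = 45.6 * 0.12 * 1000 = 5472 mg/h
Convert mg to kg: 5472 / 1e6 = 0.005472 kg/h

0.005472 kg/h


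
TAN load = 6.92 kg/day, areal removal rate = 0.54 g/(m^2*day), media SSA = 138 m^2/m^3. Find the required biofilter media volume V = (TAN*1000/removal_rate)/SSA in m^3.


A = 6.92*1000 / 0.54 = 12814.815 m^2
V = 12814.815 / 138 = 92.861

92.861 m^3


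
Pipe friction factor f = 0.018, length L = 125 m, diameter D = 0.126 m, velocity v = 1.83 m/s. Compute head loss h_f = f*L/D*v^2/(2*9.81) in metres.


v^2 = 1.83^2 = 3.3489 m^2/s^2
L/D = 125/0.126 = 992.06349
h_f = f*(L/D)*v^2/(2g) = 0.018 * 992.06349 * 3.3489 / 19.62 = 3.048 m

3.048 m


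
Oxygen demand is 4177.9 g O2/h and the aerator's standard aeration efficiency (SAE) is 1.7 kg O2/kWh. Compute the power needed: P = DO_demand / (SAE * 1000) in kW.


SAE in g O2/kWh = 1.7 * 1000 = 1700 g/kWh
P = DO_demand / SAE_g = 4177.9 / 1700 = 2.45759 kW

2.45759 kW


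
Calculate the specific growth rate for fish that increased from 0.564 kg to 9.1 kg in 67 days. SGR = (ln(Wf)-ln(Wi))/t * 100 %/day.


ln(W_f) = ln(9.1) = 2.2082744
ln(W_i) = ln(0.564) = -0.57270103
ln(W_f) - ln(W_i) = 2.2082744 - -0.57270103 = 2.7809754
SGR = 2.7809754 / 67 * 100 = 4.15071 %/day

4.15071 %/day


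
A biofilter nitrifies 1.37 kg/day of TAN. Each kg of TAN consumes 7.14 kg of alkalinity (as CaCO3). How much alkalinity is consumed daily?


Alkalinity factor: 7.14 kg CaCO3 consumed per kg TAN nitrified
alk = 1.37 kg TAN * 7.14 = 9.7818 kg CaCO3/day

9.7818 kg CaCO3/day


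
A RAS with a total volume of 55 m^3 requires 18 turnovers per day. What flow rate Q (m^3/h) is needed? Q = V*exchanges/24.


Daily recirculation volume = 55 m^3 * 18 = 990 m^3/day
Flow rate Q = daily volume / 24 h = 990 / 24 = 41.25 m^3/h

41.25 m^3/h


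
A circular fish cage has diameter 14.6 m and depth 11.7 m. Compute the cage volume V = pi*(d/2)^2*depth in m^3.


r = d/2 = 14.6/2 = 7.3 m
Base area = pi*r^2 = pi*7.3^2 = 167.41547 m^2
Volume = 167.41547 * 11.7 = 1958.76 m^3

1958.76 m^3


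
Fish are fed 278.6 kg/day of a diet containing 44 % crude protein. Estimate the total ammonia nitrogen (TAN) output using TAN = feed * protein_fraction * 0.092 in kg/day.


Protein in feed = 278.6 * 44/100 = 122.584 kg/day
TAN = protein * 0.092 = 122.584 * 0.092 = 11.277728 kg/day

11.277728 kg/day


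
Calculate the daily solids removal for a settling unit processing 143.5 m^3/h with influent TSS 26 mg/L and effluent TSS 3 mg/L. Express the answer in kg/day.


Concentration drop: TSS_in - TSS_out = 26 - 3 = 23 mg/L
Hourly solids removed = Q * dTSS = 143.5 m^3/h * 23 mg/L = 3300.5 g/h  (m^3/h * mg/L = g/h)
Daily solids removed = 3300.5 * 24 = 79212 g/day
Convert g to kg: 79212 / 1000 = 79.212 kg/day

79.212 kg/day


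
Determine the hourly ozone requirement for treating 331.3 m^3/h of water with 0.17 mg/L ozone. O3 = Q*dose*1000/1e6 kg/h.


O3 demand (mg/h) = Q * dose * 1000 = 331.3 * 0.17 * 1000 = 56321 mg/h
Convert mg to kg: 56321 / 1e6 = 0.056321 kg/h

0.056321 kg/h


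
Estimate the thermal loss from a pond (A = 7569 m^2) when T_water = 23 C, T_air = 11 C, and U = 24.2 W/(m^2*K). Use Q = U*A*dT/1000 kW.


Temperature difference dT = 23 - 11 = 12 K
Heat loss (W) = U * A * dT = 24.2 * 7569 * 12 = 2198037.6 W
Convert to kW: 2198037.6 / 1000 = 2198.0376 kW

2198.0376 kW


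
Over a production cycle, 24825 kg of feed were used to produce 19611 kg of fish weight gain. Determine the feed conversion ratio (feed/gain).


FCR = feed consumed / weight gained
FCR = 24825 kg / 19611 kg = 1.26587

1.26587


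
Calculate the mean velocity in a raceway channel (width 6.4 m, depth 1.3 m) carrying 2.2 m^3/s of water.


Cross-sectional area = W * d = 6.4 * 1.3 = 8.32 m^2
Velocity = Q / A = 2.2 / 8.32 = 0.264423 m/s

0.264423 m/s


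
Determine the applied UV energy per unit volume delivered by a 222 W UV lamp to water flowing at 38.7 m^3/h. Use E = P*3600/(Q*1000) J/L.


Energy delivered per hour = 222 W * 3600 s = 799200 J/h
Volume treated per hour = 38.7 m^3/h * 1000 = 38700 L/h
dose = 799200 / 38700 = 20.6512 J/L

20.6512 J/L


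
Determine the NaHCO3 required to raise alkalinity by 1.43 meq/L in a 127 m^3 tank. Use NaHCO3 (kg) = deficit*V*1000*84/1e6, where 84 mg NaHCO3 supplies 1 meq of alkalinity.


Tank volume in L = 127 m^3 * 1000 = 127000 L
Total meq required = 1.43 meq/L * 127000 L = 181610 meq
NaHCO3 mass = 181610 meq * 84 mg/meq / 1e6 = 15.2552 kg

15.2552 kg


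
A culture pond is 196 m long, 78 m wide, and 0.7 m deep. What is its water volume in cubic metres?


Base area = L * W = 196 * 78 = 15288 m^2
Volume = area * depth = 15288 * 0.7 = 10701.6 m^3

10701.6 m^3


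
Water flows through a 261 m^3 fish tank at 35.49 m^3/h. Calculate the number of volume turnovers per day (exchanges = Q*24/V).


Daily flow volume = 35.49 m^3/h * 24 h = 851.76 m^3/day
Exchanges = daily flow / tank volume = 851.76 / 261 = 3.26345 exchanges/day

3.26345 exchanges/day


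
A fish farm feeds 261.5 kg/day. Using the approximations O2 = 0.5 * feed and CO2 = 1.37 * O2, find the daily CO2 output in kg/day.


O2 = 261.5 * 0.5 = 130.75
CO2 = 130.75 * 1.37 = 179.1275

179.1275 kg/day


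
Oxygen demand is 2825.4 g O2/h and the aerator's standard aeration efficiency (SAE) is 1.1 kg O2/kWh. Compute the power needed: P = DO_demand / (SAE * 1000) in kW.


SAE in g O2/kWh = 1.1 * 1000 = 1100 g/kWh
P = DO_demand / SAE_g = 2825.4 / 1100 = 2.56855 kW

2.56855 kW


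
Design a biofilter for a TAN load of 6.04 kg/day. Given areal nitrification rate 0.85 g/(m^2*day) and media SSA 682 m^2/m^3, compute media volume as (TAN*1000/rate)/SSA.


A = 6.04*1000 / 0.85 = 7105.8824 m^2
V = 7105.8824 / 682 = 10.4192

10.4192 m^3


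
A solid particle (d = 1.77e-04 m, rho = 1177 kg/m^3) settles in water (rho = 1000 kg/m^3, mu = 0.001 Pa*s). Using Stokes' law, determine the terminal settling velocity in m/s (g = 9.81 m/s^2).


Density difference: rho_p - rho_f = 1177 - 1000 = 177 kg/m^3
d^2 = (1.77e-04)^2 = 3.1329e-08 m^2
Numerator = (rho_p - rho_f) * g * d^2 = 177 * 9.81 * 3.1329e-08 = 5.4398736e-05
Denominator = 18 * mu = 18 * 0.001 = 0.018
v_s = 5.4398736e-05 / 0.018 = 0.00302215 m/s
Check: Re = rho_f * v_s * d / mu = 1000 * 0.00302215 * 1.77e-04 / 0.001 = 0.535 < 1, so Stokes' law applies.

0.00302215 m/s


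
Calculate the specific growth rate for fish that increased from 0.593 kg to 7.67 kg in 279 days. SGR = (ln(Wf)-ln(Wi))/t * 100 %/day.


ln(W_f) = ln(7.67) = 2.0373166
ln(W_i) = ln(0.593) = -0.52256088
ln(W_f) - ln(W_i) = 2.0373166 - -0.52256088 = 2.5598775
SGR = 2.5598775 / 279 * 100 = 0.917519 %/day

0.917519 %/day


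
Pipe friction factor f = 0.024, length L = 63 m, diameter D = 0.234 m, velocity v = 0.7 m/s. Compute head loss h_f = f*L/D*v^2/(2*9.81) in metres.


v^2 = 0.7^2 = 0.49 m^2/s^2
L/D = 63/0.234 = 269.23077
h_f = f*(L/D)*v^2/(2g) = 0.024 * 269.23077 * 0.49 / 19.62 = 0.161374 m

0.161374 m


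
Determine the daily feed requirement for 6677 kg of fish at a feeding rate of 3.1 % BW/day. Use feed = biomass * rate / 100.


Feeding rate fraction = 3.1% / 100 = 0.031
Daily feed = 6677 kg * 0.031 = 206.987 kg/day

206.987 kg/day


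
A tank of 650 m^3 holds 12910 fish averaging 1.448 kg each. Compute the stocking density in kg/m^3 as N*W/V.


Total biomass = 12910 fish * 1.448 kg = 18693.68 kg
Density = total biomass / volume = 18693.68 / 650 = 28.7595 kg/m^3

28.7595 kg/m^3


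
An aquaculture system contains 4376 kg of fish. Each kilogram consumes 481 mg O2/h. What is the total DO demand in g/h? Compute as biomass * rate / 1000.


Total O2 consumption (mg/h) = 4376 kg * 481 mg/(kg*h) = 2104856 mg/h
Convert to g/h: 2104856 / 1000 = 2104.856 g/h

2104.856 g/h


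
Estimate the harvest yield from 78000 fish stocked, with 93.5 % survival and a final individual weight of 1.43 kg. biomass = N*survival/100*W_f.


Survivors = 78000 * 93.5/100 = 72930 fish
Harvest biomass = survivors * W_f = 72930 * 1.43 = 104289.9 kg

104289.9 kg


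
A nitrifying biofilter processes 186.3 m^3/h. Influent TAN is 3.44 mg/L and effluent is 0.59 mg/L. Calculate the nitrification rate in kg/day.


Concentration drop: TAN_in - TAN_out = 3.44 - 0.59 = 2.85 mg/L
Hourly TAN removed = Q * dTAN = 186.3 m^3/h * 2.85 mg/L = 530.955 g/h  (m^3/h * mg/L = g/h)
Daily TAN removed = 530.955 * 24 = 12742.92 g/day
Convert to kg/day: 12742.92 / 1000 = 12.74292 kg/day

12.74292 kg/day


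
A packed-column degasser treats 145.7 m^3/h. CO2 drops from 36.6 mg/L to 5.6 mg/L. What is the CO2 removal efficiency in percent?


CO2_out / CO2_in = 5.6 / 36.6 = 0.15300546
Fraction remaining = 0.15300546
efficiency = (1 - 0.15300546) * 100 = 84.6995 %

84.6995 %


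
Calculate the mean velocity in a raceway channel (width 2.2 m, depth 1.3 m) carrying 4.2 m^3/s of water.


Cross-sectional area = W * d = 2.2 * 1.3 = 2.86 m^2
Velocity = Q / A = 4.2 / 2.86 = 1.46853 m/s

1.46853 m/s


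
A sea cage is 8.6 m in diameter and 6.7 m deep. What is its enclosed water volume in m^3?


r = d/2 = 8.6/2 = 4.3 m
Base area = pi*r^2 = pi*4.3^2 = 58.088048 m^2
Volume = 58.088048 * 6.7 = 389.19 m^3

389.19 m^3


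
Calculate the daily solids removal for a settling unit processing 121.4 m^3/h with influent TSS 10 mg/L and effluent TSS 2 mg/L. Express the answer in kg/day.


Concentration drop: TSS_in - TSS_out = 10 - 2 = 8 mg/L
Hourly solids removed = Q * dTSS = 121.4 m^3/h * 8 mg/L = 971.2 g/h  (m^3/h * mg/L = g/h)
Daily solids removed = 971.2 * 24 = 23308.8 g/day
Convert g to kg: 23308.8 / 1000 = 23.3088 kg/day

23.3088 kg/day


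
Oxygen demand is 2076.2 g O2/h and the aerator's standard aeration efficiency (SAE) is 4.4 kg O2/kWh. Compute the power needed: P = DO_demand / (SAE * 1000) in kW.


SAE in g O2/kWh = 4.4 * 1000 = 4400 g/kWh
P = DO_demand / SAE_g = 2076.2 / 4400 = 0.471864 kW

0.471864 kW


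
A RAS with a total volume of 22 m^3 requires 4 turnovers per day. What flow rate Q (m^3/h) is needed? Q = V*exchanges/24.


Daily recirculation volume = 22 m^3 * 4 = 88 m^3/day
Flow rate Q = daily volume / 24 h = 88 / 24 = 3.66667 m^3/h

3.66667 m^3/h


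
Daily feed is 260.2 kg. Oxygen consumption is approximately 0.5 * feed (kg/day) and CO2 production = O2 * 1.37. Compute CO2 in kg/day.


O2 = 260.2 * 0.5 = 130.1
CO2 = 130.1 * 1.37 = 178.237

178.237 kg/day


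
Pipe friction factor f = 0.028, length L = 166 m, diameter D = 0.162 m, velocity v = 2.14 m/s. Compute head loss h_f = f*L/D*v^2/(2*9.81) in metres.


v^2 = 2.14^2 = 4.5796 m^2/s^2
L/D = 166/0.162 = 1024.6914
h_f = f*(L/D)*v^2/(2g) = 0.028 * 1024.6914 * 4.5796 / 19.62 = 6.69699 m

6.69699 m


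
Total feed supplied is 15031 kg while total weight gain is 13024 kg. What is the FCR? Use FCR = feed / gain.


FCR = feed consumed / weight gained
FCR = 15031 kg / 13024 kg = 1.1541

1.1541


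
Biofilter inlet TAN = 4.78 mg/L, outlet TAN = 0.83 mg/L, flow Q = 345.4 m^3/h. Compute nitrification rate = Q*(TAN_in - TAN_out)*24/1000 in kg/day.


Concentration drop: TAN_in - TAN_out = 4.78 - 0.83 = 3.95 mg/L
Hourly TAN removed = Q * dTAN = 345.4 m^3/h * 3.95 mg/L = 1364.33 g/h  (m^3/h * mg/L = g/h)
Daily TAN removed = 1364.33 * 24 = 32743.92 g/day
Convert to kg/day: 32743.92 / 1000 = 32.74392 kg/day

32.74392 kg/day


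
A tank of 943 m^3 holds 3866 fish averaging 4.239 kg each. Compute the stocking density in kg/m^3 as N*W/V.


Total biomass = 3866 fish * 4.239 kg = 16387.974 kg
Density = total biomass / volume = 16387.974 / 943 = 17.3786 kg/m^3

17.3786 kg/m^3


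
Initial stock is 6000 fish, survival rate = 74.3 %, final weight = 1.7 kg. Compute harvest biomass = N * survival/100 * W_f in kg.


Survivors = 6000 * 74.3/100 = 4458 fish
Harvest biomass = survivors * W_f = 4458 * 1.7 = 7578.6 kg

7578.6 kg


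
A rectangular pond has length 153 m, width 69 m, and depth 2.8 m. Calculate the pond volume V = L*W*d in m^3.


Base area = L * W = 153 * 69 = 10557 m^2
Volume = area * depth = 10557 * 2.8 = 29559.6 m^3

29559.6 m^3


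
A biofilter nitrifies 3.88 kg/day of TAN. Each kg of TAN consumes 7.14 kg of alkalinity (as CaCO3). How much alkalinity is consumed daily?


Alkalinity factor: 7.14 kg CaCO3 consumed per kg TAN nitrified
alk = 3.88 kg TAN * 7.14 = 27.7032 kg CaCO3/day

27.7032 kg CaCO3/day


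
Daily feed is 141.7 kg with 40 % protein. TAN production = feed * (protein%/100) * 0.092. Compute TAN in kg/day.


Protein in feed = 141.7 * 40/100 = 56.68 kg/day
TAN = protein * 0.092 = 56.68 * 0.092 = 5.21456 kg/day

5.21456 kg/day


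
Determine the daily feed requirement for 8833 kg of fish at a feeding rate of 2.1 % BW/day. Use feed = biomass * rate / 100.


Feeding rate fraction = 2.1% / 100 = 0.021
Daily feed = 8833 kg * 0.021 = 185.493 kg/day

185.493 kg/day


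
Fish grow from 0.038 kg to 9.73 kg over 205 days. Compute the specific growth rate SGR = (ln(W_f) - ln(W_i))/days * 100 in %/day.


ln(W_f) = ln(9.73) = 2.2752139
ln(W_i) = ln(0.038) = -3.2701691
ln(W_f) - ln(W_i) = 2.2752139 - -3.2701691 = 5.545383
SGR = 5.545383 / 205 * 100 = 2.70506 %/day

2.70506 %/day


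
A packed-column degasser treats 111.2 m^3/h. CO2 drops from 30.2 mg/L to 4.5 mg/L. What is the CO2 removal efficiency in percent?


CO2_out / CO2_in = 4.5 / 30.2 = 0.14900662
Fraction remaining = 0.14900662
efficiency = (1 - 0.14900662) * 100 = 85.0993 %

85.0993 %


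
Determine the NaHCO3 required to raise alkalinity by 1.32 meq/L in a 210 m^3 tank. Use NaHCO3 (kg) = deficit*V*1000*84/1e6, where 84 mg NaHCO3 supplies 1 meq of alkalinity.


Tank volume in L = 210 m^3 * 1000 = 210000 L
Total meq required = 1.32 meq/L * 210000 L = 277200 meq
NaHCO3 mass = 277200 meq * 84 mg/meq / 1e6 = 23.2848 kg

23.2848 kg


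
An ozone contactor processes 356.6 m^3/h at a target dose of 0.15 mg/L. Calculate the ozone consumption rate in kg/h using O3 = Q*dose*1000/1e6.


O3 demand (mg/h) = Q * dose * 1000 = 356.6 * 0.15 * 1000 = 53490 mg/h
Convert mg to kg: 53490 / 1e6 = 0.05349 kg/h

0.05349 kg/h


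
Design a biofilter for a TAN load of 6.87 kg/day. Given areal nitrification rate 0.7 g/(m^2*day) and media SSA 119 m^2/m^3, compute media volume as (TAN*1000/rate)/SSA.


A = 6.87*1000 / 0.7 = 9814.2857 m^2
V = 9814.2857 / 119 = 82.473

82.473 m^3


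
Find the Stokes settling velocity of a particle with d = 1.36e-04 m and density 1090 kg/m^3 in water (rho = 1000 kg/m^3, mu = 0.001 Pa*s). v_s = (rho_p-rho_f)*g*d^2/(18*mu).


Density difference: rho_p - rho_f = 1090 - 1000 = 90 kg/m^3
d^2 = (1.36e-04)^2 = 1.8496e-08 m^2
Numerator = (rho_p - rho_f) * g * d^2 = 90 * 9.81 * 1.8496e-08 = 1.6330118e-05
Denominator = 18 * mu = 18 * 0.001 = 0.018
v_s = 1.6330118e-05 / 0.018 = 9.07229e-04 m/s
Check: Re = rho_f * v_s * d / mu = 1000 * 9.07229e-04 * 1.36e-04 / 0.001 = 0.123 < 1, so Stokes' law applies.

9.07229e-04 m/s


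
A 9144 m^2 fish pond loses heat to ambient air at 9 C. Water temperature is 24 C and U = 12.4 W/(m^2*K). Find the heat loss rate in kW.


Temperature difference dT = 24 - 9 = 15 K
Heat loss (W) = U * A * dT = 12.4 * 9144 * 15 = 1700784 W
Convert to kW: 1700784 / 1000 = 1700.784 kW

1700.784 kW


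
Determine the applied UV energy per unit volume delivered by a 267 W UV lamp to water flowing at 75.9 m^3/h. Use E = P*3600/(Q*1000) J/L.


Energy delivered per hour = 267 W * 3600 s = 961200 J/h
Volume treated per hour = 75.9 m^3/h * 1000 = 75900 L/h
dose = 961200 / 75900 = 12.664 J/L

12.664 J/L


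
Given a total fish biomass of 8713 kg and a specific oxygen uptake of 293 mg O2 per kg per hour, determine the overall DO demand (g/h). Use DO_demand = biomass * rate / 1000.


Total O2 consumption (mg/h) = 8713 kg * 293 mg/(kg*h) = 2552909 mg/h
Convert to g/h: 2552909 / 1000 = 2552.909 g/h

2552.909 g/h


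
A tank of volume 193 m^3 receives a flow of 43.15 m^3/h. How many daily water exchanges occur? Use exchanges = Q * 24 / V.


Daily flow volume = 43.15 m^3/h * 24 h = 1035.6 m^3/day
Exchanges = daily flow / tank volume = 1035.6 / 193 = 5.3658 exchanges/day

5.3658 exchanges/day


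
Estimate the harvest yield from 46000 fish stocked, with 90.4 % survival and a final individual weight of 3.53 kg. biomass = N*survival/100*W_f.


Survivors = 46000 * 90.4/100 = 41584 fish
Harvest biomass = survivors * W_f = 41584 * 3.53 = 146791.52 kg

146791.52 kg


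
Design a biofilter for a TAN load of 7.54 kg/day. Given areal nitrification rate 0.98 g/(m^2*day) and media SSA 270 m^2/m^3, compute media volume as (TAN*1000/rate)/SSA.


A = 7.54*1000 / 0.98 = 7693.8776 m^2
V = 7693.8776 / 270 = 28.4958

28.4958 m^3


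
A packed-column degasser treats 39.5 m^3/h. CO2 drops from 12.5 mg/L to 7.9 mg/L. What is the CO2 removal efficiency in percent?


CO2_out / CO2_in = 7.9 / 12.5 = 0.632
Fraction remaining = 0.632
efficiency = (1 - 0.632) * 100 = 36.8 %

36.8 %


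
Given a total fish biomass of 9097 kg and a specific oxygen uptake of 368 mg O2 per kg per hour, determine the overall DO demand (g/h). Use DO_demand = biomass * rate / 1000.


Total O2 consumption (mg/h) = 9097 kg * 368 mg/(kg*h) = 3347696 mg/h
Convert to g/h: 3347696 / 1000 = 3347.696 g/h

3347.696 g/h


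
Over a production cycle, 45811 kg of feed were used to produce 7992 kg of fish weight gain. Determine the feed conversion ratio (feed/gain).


FCR = feed consumed / weight gained
FCR = 45811 kg / 7992 kg = 5.73211

5.73211


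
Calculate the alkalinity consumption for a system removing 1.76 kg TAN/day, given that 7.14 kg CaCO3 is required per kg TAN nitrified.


Alkalinity factor: 7.14 kg CaCO3 consumed per kg TAN nitrified
alk = 1.76 kg TAN * 7.14 = 12.5664 kg CaCO3/day

12.5664 kg CaCO3/day


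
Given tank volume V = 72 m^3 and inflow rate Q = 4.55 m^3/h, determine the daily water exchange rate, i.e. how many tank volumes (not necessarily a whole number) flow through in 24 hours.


Daily flow volume = 4.55 m^3/h * 24 h = 109.2 m^3/day
Exchanges = daily flow / tank volume = 109.2 / 72 = 1.51667 exchanges/day

1.51667 exchanges/day


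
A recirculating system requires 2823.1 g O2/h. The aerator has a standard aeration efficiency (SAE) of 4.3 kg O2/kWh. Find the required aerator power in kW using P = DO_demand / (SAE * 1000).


SAE in g O2/kWh = 4.3 * 1000 = 4300 g/kWh
P = DO_demand / SAE_g = 2823.1 / 4300 = 0.656535 kW

0.656535 kW


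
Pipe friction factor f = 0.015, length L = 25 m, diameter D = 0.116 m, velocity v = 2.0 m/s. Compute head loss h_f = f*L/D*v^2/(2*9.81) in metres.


v^2 = 2.0^2 = 4 m^2/s^2
L/D = 25/0.116 = 215.51724
h_f = f*(L/D)*v^2/(2g) = 0.015 * 215.51724 * 4 / 19.62 = 0.659074 m

0.659074 m


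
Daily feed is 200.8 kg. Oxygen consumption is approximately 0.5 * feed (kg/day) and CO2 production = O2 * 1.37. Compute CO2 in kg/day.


O2 = 200.8 * 0.5 = 100.4
CO2 = 100.4 * 1.37 = 137.548

137.548 kg/day


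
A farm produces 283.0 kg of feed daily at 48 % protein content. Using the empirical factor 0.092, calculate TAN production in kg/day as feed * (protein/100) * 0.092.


Protein in feed = 283.0 * 48/100 = 135.84 kg/day
TAN = protein * 0.092 = 135.84 * 0.092 = 12.49728 kg/day

12.49728 kg/day


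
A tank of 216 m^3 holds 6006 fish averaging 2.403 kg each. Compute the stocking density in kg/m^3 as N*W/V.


Total biomass = 6006 fish * 2.403 kg = 14432.418 kg
Density = total biomass / volume = 14432.418 / 216 = 66.8167 kg/m^3

66.8167 kg/m^3


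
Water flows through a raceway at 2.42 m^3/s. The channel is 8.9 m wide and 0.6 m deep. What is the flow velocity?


Cross-sectional area = W * d = 8.9 * 0.6 = 5.34 m^2
Velocity = Q / A = 2.42 / 5.34 = 0.453184 m/s

0.453184 m/s


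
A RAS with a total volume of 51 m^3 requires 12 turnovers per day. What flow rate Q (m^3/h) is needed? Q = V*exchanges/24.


Daily recirculation volume = 51 m^3 * 12 = 612 m^3/day
Flow rate Q = daily volume / 24 h = 612 / 24 = 25.5 m^3/h

25.5 m^3/h


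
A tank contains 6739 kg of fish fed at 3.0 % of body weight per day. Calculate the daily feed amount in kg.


Feeding rate fraction = 3.0% / 100 = 0.03
Daily feed = 6739 kg * 0.03 = 202.17 kg/day

202.17 kg/day


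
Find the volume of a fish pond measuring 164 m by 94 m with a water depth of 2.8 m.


Base area = L * W = 164 * 94 = 15416 m^2
Volume = area * depth = 15416 * 2.8 = 43164.8 m^3

43164.8 m^3


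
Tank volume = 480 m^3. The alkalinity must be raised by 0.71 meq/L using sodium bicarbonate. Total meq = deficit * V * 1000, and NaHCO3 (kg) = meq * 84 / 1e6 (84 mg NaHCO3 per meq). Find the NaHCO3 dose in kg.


Tank volume in L = 480 m^3 * 1000 = 480000 L
Total meq required = 0.71 meq/L * 480000 L = 340800 meq
NaHCO3 mass = 340800 meq * 84 mg/meq / 1e6 = 28.6272 kg

28.6272 kg


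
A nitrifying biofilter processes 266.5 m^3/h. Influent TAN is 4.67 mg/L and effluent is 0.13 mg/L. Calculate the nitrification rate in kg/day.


Concentration drop: TAN_in - TAN_out = 4.67 - 0.13 = 4.54 mg/L
Hourly TAN removed = Q * dTAN = 266.5 m^3/h * 4.54 mg/L = 1209.91 g/h  (m^3/h * mg/L = g/h)
Daily TAN removed = 1209.91 * 24 = 29037.84 g/day
Convert to kg/day: 29037.84 / 1000 = 29.03784 kg/day

29.03784 kg/day


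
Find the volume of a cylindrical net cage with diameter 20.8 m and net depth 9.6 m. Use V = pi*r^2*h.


r = d/2 = 20.8/2 = 10.4 m
Base area = pi*r^2 = pi*10.4^2 = 339.79466 m^2
Volume = 339.79466 * 9.6 = 3262.03 m^3

3262.03 m^3


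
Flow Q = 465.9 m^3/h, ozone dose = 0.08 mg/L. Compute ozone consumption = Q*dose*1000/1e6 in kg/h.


O3 demand (mg/h) = Q * dose * 1000 = 465.9 * 0.08 * 1000 = 37272 mg/h
Convert mg to kg: 37272 / 1e6 = 0.037272 kg/h

0.037272 kg/h


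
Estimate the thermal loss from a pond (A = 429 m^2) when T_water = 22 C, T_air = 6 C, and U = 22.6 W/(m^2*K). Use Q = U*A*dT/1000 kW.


Temperature difference dT = 22 - 6 = 16 K
Heat loss (W) = U * A * dT = 22.6 * 429 * 16 = 155126.4 W
Convert to kW: 155126.4 / 1000 = 155.1264 kW

155.1264 kW


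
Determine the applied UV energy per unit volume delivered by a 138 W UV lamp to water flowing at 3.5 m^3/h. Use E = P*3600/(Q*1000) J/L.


Energy delivered per hour = 138 W * 3600 s = 496800 J/h
Volume treated per hour = 3.5 m^3/h * 1000 = 3500 L/h
dose = 496800 / 3500 = 141.943 J/L

141.943 J/L


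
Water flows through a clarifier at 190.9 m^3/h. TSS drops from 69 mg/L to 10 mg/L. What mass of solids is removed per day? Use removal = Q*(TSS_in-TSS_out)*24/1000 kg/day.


Concentration drop: TSS_in - TSS_out = 69 - 10 = 59 mg/L
Hourly solids removed = Q * dTSS = 190.9 m^3/h * 59 mg/L = 11263.1 g/h  (m^3/h * mg/L = g/h)
Daily solids removed = 11263.1 * 24 = 270314.4 g/day
Convert g to kg: 270314.4 / 1000 = 270.3144 kg/day

270.3144 kg/day


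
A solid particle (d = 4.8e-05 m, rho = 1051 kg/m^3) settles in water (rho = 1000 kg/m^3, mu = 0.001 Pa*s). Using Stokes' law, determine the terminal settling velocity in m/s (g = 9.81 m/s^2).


Density difference: rho_p - rho_f = 1051 - 1000 = 51 kg/m^3
d^2 = (4.8e-05)^2 = 2.304e-09 m^2
Numerator = (rho_p - rho_f) * g * d^2 = 51 * 9.81 * 2.304e-09 = 1.1527142e-06
Denominator = 18 * mu = 18 * 0.001 = 0.018
v_s = 1.1527142e-06 / 0.018 = 6.40397e-05 m/s
Check: Re = rho_f * v_s * d / mu = 1000 * 6.40397e-05 * 4.8e-05 / 0.001 = 0.00307 < 1, so Stokes' law applies.

6.40397e-05 m/s


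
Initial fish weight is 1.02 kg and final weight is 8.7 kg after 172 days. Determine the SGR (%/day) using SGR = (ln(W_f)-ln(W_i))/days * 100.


ln(W_f) = ln(8.7) = 2.163323
ln(W_i) = ln(1.02) = 0.019802627
ln(W_f) - ln(W_i) = 2.163323 - 0.019802627 = 2.1435204
SGR = 2.1435204 / 172 * 100 = 1.24623 %/day

1.24623 %/day


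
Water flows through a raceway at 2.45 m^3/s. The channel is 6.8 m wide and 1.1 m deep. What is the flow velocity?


Cross-sectional area = W * d = 6.8 * 1.1 = 7.48 m^2
Velocity = Q / A = 2.45 / 7.48 = 0.32754 m/s

0.32754 m/s


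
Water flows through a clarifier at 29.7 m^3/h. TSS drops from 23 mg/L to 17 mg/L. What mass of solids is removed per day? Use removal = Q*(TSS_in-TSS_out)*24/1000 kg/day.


Concentration drop: TSS_in - TSS_out = 23 - 17 = 6 mg/L
Hourly solids removed = Q * dTSS = 29.7 m^3/h * 6 mg/L = 178.2 g/h  (m^3/h * mg/L = g/h)
Daily solids removed = 178.2 * 24 = 4276.8 g/day
Convert g to kg: 4276.8 / 1000 = 4.2768 kg/day

4.2768 kg/day


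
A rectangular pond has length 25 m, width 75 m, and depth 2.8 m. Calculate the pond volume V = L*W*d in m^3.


Base area = L * W = 25 * 75 = 1875 m^2
Volume = area * depth = 1875 * 2.8 = 5250 m^3

5250 m^3


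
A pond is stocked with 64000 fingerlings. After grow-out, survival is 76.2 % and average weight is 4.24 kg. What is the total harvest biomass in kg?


Survivors = 64000 * 76.2/100 = 48768 fish
Harvest biomass = survivors * W_f = 48768 * 4.24 = 206776.32 kg

206776.32 kg


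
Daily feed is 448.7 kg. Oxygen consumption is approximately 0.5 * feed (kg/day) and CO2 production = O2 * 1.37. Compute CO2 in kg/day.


O2 = 448.7 * 0.5 = 224.35
CO2 = 224.35 * 1.37 = 307.3595

307.3595 kg/day


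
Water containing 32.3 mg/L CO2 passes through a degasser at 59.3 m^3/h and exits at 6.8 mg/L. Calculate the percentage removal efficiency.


CO2_out / CO2_in = 6.8 / 32.3 = 0.21052632
Fraction remaining = 0.21052632
efficiency = (1 - 0.21052632) * 100 = 78.9474 %

78.9474 %


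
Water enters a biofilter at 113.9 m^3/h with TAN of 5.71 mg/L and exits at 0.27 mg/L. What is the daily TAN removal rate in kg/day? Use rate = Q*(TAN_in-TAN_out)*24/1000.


Concentration drop: TAN_in - TAN_out = 5.71 - 0.27 = 5.44 mg/L
Hourly TAN removed = Q * dTAN = 113.9 m^3/h * 5.44 mg/L = 619.616 g/h  (m^3/h * mg/L = g/h)
Daily TAN removed = 619.616 * 24 = 14870.784 g/day
Convert to kg/day: 14870.784 / 1000 = 14.870784 kg/day

14.870784 kg/day


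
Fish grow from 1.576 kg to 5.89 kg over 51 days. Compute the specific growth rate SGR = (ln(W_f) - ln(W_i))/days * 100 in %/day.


ln(W_f) = ln(5.89) = 1.773256
ln(W_i) = ln(1.576) = 0.45488999
ln(W_f) - ln(W_i) = 1.773256 - 0.45488999 = 1.318366
SGR = 1.318366 / 51 * 100 = 2.58503 %/day

2.58503 %/day


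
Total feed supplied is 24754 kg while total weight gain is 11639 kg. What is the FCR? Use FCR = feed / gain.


FCR = feed consumed / weight gained
FCR = 24754 kg / 11639 kg = 2.12682

2.12682


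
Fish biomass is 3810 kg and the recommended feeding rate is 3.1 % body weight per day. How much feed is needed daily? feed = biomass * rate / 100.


Feeding rate fraction = 3.1% / 100 = 0.031
Daily feed = 3810 kg * 0.031 = 118.11 kg/day

118.11 kg/day


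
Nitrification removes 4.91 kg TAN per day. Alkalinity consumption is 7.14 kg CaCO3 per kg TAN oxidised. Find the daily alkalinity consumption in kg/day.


Alkalinity factor: 7.14 kg CaCO3 consumed per kg TAN nitrified
alk = 4.91 kg TAN * 7.14 = 35.0574 kg CaCO3/day

35.0574 kg CaCO3/day


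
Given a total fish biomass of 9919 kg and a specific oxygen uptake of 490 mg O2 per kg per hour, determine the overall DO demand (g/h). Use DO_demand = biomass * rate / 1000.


Total O2 consumption (mg/h) = 9919 kg * 490 mg/(kg*h) = 4860310 mg/h
Convert to g/h: 4860310 / 1000 = 4860.31 g/h

4860.31 g/h


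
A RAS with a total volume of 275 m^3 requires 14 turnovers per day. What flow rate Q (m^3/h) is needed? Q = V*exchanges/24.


Daily recirculation volume = 275 m^3 * 14 = 3850 m^3/day
Flow rate Q = daily volume / 24 h = 3850 / 24 = 160.417 m^3/h

160.417 m^3/h


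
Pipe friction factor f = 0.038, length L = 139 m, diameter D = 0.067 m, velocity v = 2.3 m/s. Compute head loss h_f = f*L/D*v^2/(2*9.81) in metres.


v^2 = 2.3^2 = 5.29 m^2/s^2
L/D = 139/0.067 = 2074.6269
h_f = f*(L/D)*v^2/(2g) = 0.038 * 2074.6269 * 5.29 / 19.62 = 21.2559 m

21.2559 m


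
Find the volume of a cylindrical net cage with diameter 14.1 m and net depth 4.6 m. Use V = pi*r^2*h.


r = d/2 = 14.1/2 = 7.05 m
Base area = pi*r^2 = pi*7.05^2 = 156.14501 m^2
Volume = 156.14501 * 4.6 = 718.267 m^3

718.267 m^3


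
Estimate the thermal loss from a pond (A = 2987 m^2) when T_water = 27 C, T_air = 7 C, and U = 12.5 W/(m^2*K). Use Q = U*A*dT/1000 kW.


Temperature difference dT = 27 - 7 = 20 K
Heat loss (W) = U * A * dT = 12.5 * 2987 * 20 = 746750 W
Convert to kW: 746750 / 1000 = 746.75 kW

746.75 kW


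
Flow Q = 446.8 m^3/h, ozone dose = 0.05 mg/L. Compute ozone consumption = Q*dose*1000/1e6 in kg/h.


O3 demand (mg/h) = Q * dose * 1000 = 446.8 * 0.05 * 1000 = 22340 mg/h
Convert mg to kg: 22340 / 1e6 = 0.02234 kg/h

0.02234 kg/h


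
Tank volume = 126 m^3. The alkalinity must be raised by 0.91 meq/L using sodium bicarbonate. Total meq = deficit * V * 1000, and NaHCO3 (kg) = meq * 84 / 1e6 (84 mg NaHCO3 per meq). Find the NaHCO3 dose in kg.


Tank volume in L = 126 m^3 * 1000 = 126000 L
Total meq required = 0.91 meq/L * 126000 L = 114660 meq
NaHCO3 mass = 114660 meq * 84 mg/meq / 1e6 = 9.63144 kg

9.63144 kg


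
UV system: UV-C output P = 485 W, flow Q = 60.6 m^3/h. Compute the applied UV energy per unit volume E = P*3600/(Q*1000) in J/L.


Energy delivered per hour = 485 W * 3600 s = 1746000 J/h
Volume treated per hour = 60.6 m^3/h * 1000 = 60600 L/h
dose = 1746000 / 60600 = 28.8119 J/L

28.8119 J/L


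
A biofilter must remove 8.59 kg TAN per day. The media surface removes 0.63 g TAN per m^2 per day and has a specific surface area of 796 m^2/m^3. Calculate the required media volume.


A = 8.59*1000 / 0.63 = 13634.921 m^2
V = 13634.921 / 796 = 17.1293

17.1293 m^3


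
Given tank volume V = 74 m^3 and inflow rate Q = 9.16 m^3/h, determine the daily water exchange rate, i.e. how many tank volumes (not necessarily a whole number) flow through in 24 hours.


Daily flow volume = 9.16 m^3/h * 24 h = 219.84 m^3/day
Exchanges = daily flow / tank volume = 219.84 / 74 = 2.97081 exchanges/day

2.97081 exchanges/day


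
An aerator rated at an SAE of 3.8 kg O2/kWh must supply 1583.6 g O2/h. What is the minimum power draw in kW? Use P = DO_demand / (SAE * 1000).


SAE in g O2/kWh = 3.8 * 1000 = 3800 g/kWh
P = DO_demand / SAE_g = 1583.6 / 3800 = 0.416737 kW

0.416737 kW


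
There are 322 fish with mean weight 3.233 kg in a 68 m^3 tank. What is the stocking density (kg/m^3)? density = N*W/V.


Total biomass = 322 fish * 3.233 kg = 1041.026 kg
Density = total biomass / volume = 1041.026 / 68 = 15.3092 kg/m^3

15.3092 kg/m^3


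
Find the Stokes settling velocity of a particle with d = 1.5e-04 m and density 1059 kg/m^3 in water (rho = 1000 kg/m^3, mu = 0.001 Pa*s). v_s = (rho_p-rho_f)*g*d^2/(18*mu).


Density difference: rho_p - rho_f = 1059 - 1000 = 59 kg/m^3
d^2 = (1.5e-04)^2 = 2.25e-08 m^2
Numerator = (rho_p - rho_f) * g * d^2 = 59 * 9.81 * 2.25e-08 = 1.3022775e-05
Denominator = 18 * mu = 18 * 0.001 = 0.018
v_s = 1.3022775e-05 / 0.018 = 7.23487e-04 m/s
Check: Re = rho_f * v_s * d / mu = 1000 * 7.23487e-04 * 1.5e-04 / 0.001 = 0.109 < 1, so Stokes' law applies.

7.23487e-04 m/s


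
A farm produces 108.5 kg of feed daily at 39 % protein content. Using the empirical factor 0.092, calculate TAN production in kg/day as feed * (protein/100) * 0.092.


Protein in feed = 108.5 * 39/100 = 42.315 kg/day
TAN = protein * 0.092 = 42.315 * 0.092 = 3.89298 kg/day

3.89298 kg/day


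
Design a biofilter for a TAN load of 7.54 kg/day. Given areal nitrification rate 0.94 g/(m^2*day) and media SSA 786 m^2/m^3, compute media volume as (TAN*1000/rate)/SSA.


A = 7.54*1000 / 0.94 = 8021.2766 m^2
V = 8021.2766 / 786 = 10.2052

10.2052 m^3


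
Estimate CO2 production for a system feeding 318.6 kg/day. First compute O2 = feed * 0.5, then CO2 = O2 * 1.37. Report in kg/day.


O2 = 318.6 * 0.5 = 159.3
CO2 = 159.3 * 1.37 = 218.241

218.241 kg/day


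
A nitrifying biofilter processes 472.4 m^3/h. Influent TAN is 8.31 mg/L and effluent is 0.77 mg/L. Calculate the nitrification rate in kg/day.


Concentration drop: TAN_in - TAN_out = 8.31 - 0.77 = 7.54 mg/L
Hourly TAN removed = Q * dTAN = 472.4 m^3/h * 7.54 mg/L = 3561.896 g/h  (m^3/h * mg/L = g/h)
Daily TAN removed = 3561.896 * 24 = 85485.504 g/day
Convert to kg/day: 85485.504 / 1000 = 85.485504 kg/day

85.485504 kg/day


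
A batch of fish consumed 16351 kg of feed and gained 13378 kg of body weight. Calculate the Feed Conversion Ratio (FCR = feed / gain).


FCR = feed consumed / weight gained
FCR = 16351 kg / 13378 kg = 1.22223

1.22223


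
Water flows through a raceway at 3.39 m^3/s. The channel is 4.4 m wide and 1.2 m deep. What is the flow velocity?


Cross-sectional area = W * d = 4.4 * 1.2 = 5.28 m^2
Velocity = Q / A = 3.39 / 5.28 = 0.642045 m/s

0.642045 m/s


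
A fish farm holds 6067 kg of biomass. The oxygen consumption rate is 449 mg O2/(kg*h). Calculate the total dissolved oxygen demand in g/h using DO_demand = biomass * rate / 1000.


Total O2 consumption (mg/h) = 6067 kg * 449 mg/(kg*h) = 2724083 mg/h
Convert to g/h: 2724083 / 1000 = 2724.083 g/h

2724.083 g/h


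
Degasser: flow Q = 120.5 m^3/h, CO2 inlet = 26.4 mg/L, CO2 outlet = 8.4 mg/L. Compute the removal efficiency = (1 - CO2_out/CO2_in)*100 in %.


CO2_out / CO2_in = 8.4 / 26.4 = 0.31818182
Fraction remaining = 0.31818182
efficiency = (1 - 0.31818182) * 100 = 68.1818 %

68.1818 %


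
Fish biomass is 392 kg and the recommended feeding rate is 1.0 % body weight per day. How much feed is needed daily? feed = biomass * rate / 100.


Feeding rate fraction = 1.0% / 100 = 0.01
Daily feed = 392 kg * 0.01 = 3.92 kg/day

3.92 kg/day


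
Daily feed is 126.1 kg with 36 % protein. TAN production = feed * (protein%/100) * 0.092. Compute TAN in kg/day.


Protein in feed = 126.1 * 36/100 = 45.396 kg/day
TAN = protein * 0.092 = 45.396 * 0.092 = 4.176432 kg/day

4.176432 kg/day


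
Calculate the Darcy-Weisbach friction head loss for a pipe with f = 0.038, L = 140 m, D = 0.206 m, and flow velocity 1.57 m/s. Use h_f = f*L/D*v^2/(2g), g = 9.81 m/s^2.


v^2 = 1.57^2 = 2.4649 m^2/s^2
L/D = 140/0.206 = 679.61165
h_f = f*(L/D)*v^2/(2g) = 0.038 * 679.61165 * 2.4649 / 19.62 = 3.24448 m

3.24448 m


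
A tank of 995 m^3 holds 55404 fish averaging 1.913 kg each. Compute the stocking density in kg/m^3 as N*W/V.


Total biomass = 55404 fish * 1.913 kg = 105987.852 kg
Density = total biomass / volume = 105987.852 / 995 = 106.52 kg/m^3

106.52 kg/m^3
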